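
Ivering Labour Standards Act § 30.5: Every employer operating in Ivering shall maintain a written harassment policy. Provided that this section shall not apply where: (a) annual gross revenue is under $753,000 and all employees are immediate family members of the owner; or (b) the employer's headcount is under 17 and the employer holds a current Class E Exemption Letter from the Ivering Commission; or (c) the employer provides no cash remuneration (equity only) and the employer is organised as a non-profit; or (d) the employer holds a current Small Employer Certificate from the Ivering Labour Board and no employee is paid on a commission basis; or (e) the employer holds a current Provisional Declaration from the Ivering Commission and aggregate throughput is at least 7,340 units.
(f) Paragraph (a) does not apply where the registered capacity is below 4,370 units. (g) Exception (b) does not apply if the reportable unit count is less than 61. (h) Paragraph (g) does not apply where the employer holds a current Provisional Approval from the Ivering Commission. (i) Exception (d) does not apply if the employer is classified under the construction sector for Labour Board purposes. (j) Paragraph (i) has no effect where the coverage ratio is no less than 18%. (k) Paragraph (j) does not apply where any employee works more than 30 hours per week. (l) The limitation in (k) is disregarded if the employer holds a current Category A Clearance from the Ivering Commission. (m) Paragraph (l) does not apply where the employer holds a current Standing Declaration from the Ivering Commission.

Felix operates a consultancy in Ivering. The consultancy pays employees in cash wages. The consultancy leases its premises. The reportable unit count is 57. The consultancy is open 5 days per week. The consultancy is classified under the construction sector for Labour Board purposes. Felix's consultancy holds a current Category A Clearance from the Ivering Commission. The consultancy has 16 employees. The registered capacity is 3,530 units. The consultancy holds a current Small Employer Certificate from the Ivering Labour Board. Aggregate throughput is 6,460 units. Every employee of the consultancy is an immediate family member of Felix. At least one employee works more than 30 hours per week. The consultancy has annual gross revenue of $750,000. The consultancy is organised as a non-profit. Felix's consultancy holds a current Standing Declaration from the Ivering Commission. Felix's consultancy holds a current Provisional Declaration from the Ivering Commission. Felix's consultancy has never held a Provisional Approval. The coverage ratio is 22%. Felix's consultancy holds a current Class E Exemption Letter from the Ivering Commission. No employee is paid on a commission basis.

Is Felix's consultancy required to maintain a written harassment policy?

Exception (a) is satisfied on its face — annual gross revenue is $750,000, under the $753,000 limit; every employee is an immediate family member. But applying paragraph (f): (f) operates against (a): the registered capacity is 3,530 units, below the 4,370 units limit. (a) is therefore removed.
All of (b)'s requirements are met (the employer's headcount is 16, under the 17 limit; a current Class E Exemption Letter is held). Turning to paragraphs (g)–(h): (g) operates against (b): the reportable unit count is 57, less than the 61 limit. (h) does not operate here (the Provisional Approval is not current), so (g) stands. So (b) is unavailable.
Exception (c) requires that the employer provides no cash remuneration (equity only); but employees are paid cash wages, so (c) is unavailable.
Exception (d): a current Small Employer Certificate is held; no employee is paid on commission — every condition holds. However, paragraphs (i)–(m) must be considered: (i) operates against (d): the consultancy is classified under the construction sector. (j) would limit (i) — the coverage ratio is 22%, meeting the 18% threshold — but (k) sets (j) aside: (k) operates against (j): at least one employee exceeds 30 hours/week. (l) operates (a current Category A Clearance is held), but yields to (m): (m) is engaged — a current Standing Declaration is held. Exception (d) does not apply.
Exception (e) does not apply: aggregate throughput is 6,460 units, short of 7,340 units.
None of the exceptions is available; § 30.5 applies in full.

Yes — Felix's consultancy must maintain a written harassment policy.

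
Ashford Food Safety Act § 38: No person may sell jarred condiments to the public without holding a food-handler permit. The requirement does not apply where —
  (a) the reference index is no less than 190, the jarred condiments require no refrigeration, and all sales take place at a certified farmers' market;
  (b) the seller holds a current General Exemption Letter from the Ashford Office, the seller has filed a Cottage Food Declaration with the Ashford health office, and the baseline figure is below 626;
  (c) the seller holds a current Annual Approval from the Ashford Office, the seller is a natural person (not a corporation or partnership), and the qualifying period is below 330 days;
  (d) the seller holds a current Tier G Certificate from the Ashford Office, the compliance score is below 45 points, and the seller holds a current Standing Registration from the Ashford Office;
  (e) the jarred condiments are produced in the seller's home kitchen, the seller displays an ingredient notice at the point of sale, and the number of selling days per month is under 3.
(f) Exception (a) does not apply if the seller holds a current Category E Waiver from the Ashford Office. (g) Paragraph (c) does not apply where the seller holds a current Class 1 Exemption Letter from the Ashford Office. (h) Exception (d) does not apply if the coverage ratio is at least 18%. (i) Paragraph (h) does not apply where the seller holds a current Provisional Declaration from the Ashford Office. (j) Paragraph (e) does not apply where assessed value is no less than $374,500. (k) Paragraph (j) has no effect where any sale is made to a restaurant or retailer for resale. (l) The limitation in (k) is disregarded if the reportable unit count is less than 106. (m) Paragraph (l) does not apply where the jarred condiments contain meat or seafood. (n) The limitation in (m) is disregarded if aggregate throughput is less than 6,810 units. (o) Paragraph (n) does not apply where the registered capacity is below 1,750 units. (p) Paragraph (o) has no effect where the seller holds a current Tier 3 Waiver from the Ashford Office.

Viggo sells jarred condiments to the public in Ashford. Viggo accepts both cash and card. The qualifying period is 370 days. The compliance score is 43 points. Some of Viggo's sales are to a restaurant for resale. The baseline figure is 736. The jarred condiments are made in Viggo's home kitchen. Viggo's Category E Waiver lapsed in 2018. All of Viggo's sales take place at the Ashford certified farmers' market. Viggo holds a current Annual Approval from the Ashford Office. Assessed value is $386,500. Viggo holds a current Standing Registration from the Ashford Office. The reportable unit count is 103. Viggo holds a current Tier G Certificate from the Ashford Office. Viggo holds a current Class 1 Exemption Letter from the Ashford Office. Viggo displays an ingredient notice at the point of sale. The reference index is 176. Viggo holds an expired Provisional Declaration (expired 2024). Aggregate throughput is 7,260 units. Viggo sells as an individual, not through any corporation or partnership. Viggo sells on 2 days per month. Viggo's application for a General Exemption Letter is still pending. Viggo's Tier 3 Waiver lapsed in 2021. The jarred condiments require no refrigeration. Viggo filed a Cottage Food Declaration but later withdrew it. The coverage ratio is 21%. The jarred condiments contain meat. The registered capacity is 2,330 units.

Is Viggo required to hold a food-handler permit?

No — exception (e) applies; Viggo is not required to hold a food-handler permit.

Exception (a) fails — the reference index is 176, short of 190.
Exception (b) requires that the seller holds a current General Exemption Letter from the Ashford Office; but the General Exemption Letter is not current, so (b) is unavailable.
Exception (c) fails — the qualifying period is 370 days, not below 330 days.
Exception (d)'s conditions are all satisfied: a current Tier G Certificate is held; the compliance score is 43 points, below the 45 points limit; a current Standing Registration is held. But: (h) operates against (d): the coverage ratio is 21%, meeting the 18% threshold. (i), which would lift (h), is not engaged — no current Provisional Declaration is held. So (d) is unavailable.
Exception (e) is satisfied on its face — the jarred condiments are home-kitchen produced; an ingredient notice is displayed; the number of selling days per month is 2, under the 3 limit. As to paragraphs (j)–(p): (j) would limit (e) — assessed value is $386,500, meeting the $374,500 threshold — but (k) sets (j) aside: (k) applies — some sales are to a restaurant for resale. (l) operates (the reportable unit count is 103, less than the 106 limit), but yields to (m): (m) operates — the jarred condiments contain meat. (n) does not operate here (aggregate throughput is 7,260 units, not less than 6,810 units), so (m) stands. Exception (e) stands.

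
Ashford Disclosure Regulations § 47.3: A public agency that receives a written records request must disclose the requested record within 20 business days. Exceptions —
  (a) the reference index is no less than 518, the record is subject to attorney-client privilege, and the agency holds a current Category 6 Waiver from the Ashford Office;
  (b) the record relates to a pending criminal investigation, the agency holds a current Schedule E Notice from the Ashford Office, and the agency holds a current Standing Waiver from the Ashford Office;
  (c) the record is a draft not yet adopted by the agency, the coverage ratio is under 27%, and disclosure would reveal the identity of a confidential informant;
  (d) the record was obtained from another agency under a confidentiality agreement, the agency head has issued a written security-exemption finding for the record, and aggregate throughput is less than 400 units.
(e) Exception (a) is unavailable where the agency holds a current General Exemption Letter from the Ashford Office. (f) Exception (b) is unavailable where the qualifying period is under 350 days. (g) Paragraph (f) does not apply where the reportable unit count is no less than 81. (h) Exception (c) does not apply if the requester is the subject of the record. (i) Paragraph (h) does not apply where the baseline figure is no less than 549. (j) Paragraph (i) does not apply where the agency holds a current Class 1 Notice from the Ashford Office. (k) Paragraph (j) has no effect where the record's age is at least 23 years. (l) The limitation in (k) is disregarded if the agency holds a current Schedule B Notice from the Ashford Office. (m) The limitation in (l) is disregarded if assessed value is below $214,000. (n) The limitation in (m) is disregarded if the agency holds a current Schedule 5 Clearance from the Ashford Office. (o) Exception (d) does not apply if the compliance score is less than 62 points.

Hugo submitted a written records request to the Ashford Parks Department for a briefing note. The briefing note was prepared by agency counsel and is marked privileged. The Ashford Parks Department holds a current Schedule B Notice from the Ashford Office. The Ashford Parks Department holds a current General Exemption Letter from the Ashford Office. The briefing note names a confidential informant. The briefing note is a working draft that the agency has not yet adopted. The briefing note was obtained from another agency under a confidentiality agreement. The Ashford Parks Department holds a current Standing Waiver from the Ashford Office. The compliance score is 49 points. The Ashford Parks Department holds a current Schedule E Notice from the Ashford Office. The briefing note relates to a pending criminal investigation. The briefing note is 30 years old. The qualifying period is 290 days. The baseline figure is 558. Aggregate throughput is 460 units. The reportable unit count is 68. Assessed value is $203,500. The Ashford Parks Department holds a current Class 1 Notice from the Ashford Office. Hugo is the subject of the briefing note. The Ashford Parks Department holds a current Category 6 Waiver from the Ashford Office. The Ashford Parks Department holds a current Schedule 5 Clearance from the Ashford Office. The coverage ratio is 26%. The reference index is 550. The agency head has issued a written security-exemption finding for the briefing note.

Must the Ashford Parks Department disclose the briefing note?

Yes — the Ashford Parks Department must disclose the briefing note.

Exception (a)'s conditions are all satisfied: the reference index is 550, meeting the 518 threshold; the briefing note is privileged; a current Category 6 Waiver is held. However, paragraph (e) must be considered: (e) operates — a current General Exemption Letter is held. (a) is therefore removed.
Exception (b)'s conditions are all satisfied: the briefing note relates to a pending investigation; a current Schedule E Notice is held; a current Standing Waiver is held. Turning to paragraphs (f)–(g): (f) operates against (b): the qualifying period is 290 days, under the 350 days limit. (g), which would lift (f), is not engaged — the reportable unit count is 68, short of 81. (b) is therefore removed.
Exception (c)'s conditions are all satisfied: the briefing note is an unadopted draft; the coverage ratio is 26%, under the 27% limit; the briefing note names a confidential informant. But applying paragraphs (h)–(n): (h) is engaged — Hugo is the subject of the briefing note. (i) would limit (h) — the baseline figure is 558, meeting the 549 threshold — but (j) sets (i) aside: (j) operates — a current Class 1 Notice is held. (k) is triggered (the record's age is 30 years, meeting the 23 years threshold), but yields to (l): (l) operates against (k): a current Schedule B Notice is held. (m) is triggered (assessed value is $203,500, below the $214,000 limit), but is set aside by (n): (n) is engaged — a current Schedule 5 Clearance is held. Exception (c) does not apply.
Exception (d) fails — aggregate throughput is 460 units, not less than 400 units.
Every exception is unavailable, so the rule governs.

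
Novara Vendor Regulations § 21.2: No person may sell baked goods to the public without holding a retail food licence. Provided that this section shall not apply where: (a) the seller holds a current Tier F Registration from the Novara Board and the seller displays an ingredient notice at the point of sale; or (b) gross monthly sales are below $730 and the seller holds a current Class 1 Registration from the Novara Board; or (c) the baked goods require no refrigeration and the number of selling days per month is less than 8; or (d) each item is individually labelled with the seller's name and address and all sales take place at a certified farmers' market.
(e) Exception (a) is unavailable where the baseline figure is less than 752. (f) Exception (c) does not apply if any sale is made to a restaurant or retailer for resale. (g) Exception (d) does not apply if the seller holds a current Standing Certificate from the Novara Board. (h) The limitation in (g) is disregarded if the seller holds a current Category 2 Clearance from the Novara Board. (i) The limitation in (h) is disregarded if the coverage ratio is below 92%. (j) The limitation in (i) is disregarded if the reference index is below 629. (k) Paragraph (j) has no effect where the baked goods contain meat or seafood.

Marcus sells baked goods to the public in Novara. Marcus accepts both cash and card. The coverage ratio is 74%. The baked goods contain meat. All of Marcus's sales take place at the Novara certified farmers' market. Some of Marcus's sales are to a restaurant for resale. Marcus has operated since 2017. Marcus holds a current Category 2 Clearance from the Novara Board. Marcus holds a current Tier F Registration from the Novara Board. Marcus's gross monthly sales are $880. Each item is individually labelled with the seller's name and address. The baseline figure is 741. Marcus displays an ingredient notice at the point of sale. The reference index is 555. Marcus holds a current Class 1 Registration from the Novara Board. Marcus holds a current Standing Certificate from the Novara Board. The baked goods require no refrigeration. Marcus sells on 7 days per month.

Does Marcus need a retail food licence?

Exception (a) is satisfied on its face — a current Tier F Registration is held; an ingredient notice is displayed. But: (e) applies — the baseline figure is 741, less than the 752 limit. Exception (a) does not apply.
Exception (b) requires that gross monthly sales are below $730; but gross monthly sales are $880, not below $730, so (b) is unavailable.
Exception (c): the baked goods are shelf-stable; the number of selling days per month is 7, less than the 8 limit — every condition holds. But applying paragraph (f): (f) is engaged — some sales are to a restaurant for resale. Exception (c) does not apply.
All of (d)'s requirements are met (items are individually labelled; all sales are at a certified farmers' market). Turning to paragraphs (g)–(k): (g) operates against (d): a current Standing Certificate is held. (h) would limit (g) — a current Category 2 Clearance is held — but (i) sets (h) aside: (i) operates against (h): the coverage ratio is 74%, below the 92% limit. (j) operates (the reference index is 555, below the 629 limit), but is itself disapplied by (k): (k) operates — the baked goods contain meat. (d) is therefore removed.
No exception applies. The general rule governs.

Yes — Marcus must hold a retail food licence.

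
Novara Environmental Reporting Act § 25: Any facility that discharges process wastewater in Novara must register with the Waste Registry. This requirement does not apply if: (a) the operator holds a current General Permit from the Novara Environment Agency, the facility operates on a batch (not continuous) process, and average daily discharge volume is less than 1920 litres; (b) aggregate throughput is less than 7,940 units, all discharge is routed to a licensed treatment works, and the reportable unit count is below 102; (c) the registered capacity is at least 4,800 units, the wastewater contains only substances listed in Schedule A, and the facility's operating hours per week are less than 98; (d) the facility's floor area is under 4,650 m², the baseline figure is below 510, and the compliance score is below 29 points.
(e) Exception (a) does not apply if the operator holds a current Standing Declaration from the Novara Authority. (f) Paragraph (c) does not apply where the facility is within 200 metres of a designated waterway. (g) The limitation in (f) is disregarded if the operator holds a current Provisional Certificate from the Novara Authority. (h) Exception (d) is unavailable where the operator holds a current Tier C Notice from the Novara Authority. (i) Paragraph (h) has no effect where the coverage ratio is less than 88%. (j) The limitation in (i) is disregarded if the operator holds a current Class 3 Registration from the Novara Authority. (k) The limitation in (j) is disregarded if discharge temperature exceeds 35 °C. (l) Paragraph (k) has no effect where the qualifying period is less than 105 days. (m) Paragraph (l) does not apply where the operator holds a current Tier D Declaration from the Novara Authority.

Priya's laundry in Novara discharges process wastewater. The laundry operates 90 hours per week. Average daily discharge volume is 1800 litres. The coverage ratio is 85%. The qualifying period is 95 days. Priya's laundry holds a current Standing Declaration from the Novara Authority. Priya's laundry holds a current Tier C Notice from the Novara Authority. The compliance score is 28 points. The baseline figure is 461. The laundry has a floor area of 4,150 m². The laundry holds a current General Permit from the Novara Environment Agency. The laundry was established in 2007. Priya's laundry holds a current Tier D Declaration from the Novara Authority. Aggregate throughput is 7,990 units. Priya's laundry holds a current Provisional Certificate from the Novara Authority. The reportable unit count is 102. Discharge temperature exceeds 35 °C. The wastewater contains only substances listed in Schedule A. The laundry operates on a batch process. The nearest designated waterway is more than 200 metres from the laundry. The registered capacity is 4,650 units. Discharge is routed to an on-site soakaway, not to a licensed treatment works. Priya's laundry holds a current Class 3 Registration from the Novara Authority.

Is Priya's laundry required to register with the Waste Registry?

All of (a)'s requirements are met (a current General Permit is held; the facility operates on a batch process; average daily discharge volume is 1800 litres, less than the 1920 litres limit). However, paragraph (e) must be considered: (e) operates against (a): a current Standing Declaration is held. So (a) is unavailable.
Exception (b) does not apply: aggregate throughput is 7,990 units, not less than 7,940 units.
Exception (c) requires that the registered capacity is at least 4,800 units; but the registered capacity is 4,650 units, short of 4,800 units, so (c) is unavailable.
Exception (d)'s conditions are all satisfied: the facility's floor area is 4,150 m², under the 4,650 m² limit; the baseline figure is 461, below the 510 limit; the compliance score is 28 points, below the 29 points limit. Under paragraphs (h)–(m): (h) would limit (d) — a current Tier C Notice is held — but (i) sets (h) aside: (i) operates against (h): the coverage ratio is 85%, less than the 88% limit. (j) applies (a current Class 3 Registration is held), but yields to (k): (k) operates against (j): discharge temperature exceeds 35 °C. (l) would limit (k) — the qualifying period is 95 days, less than the 105 days limit — but (m) sets (l) aside: (m) operates against (l): a current Tier D Declaration is held. Exception (d) stands.

No — exception (d) applies; Priya's laundry is not required to register with the Waste Registry.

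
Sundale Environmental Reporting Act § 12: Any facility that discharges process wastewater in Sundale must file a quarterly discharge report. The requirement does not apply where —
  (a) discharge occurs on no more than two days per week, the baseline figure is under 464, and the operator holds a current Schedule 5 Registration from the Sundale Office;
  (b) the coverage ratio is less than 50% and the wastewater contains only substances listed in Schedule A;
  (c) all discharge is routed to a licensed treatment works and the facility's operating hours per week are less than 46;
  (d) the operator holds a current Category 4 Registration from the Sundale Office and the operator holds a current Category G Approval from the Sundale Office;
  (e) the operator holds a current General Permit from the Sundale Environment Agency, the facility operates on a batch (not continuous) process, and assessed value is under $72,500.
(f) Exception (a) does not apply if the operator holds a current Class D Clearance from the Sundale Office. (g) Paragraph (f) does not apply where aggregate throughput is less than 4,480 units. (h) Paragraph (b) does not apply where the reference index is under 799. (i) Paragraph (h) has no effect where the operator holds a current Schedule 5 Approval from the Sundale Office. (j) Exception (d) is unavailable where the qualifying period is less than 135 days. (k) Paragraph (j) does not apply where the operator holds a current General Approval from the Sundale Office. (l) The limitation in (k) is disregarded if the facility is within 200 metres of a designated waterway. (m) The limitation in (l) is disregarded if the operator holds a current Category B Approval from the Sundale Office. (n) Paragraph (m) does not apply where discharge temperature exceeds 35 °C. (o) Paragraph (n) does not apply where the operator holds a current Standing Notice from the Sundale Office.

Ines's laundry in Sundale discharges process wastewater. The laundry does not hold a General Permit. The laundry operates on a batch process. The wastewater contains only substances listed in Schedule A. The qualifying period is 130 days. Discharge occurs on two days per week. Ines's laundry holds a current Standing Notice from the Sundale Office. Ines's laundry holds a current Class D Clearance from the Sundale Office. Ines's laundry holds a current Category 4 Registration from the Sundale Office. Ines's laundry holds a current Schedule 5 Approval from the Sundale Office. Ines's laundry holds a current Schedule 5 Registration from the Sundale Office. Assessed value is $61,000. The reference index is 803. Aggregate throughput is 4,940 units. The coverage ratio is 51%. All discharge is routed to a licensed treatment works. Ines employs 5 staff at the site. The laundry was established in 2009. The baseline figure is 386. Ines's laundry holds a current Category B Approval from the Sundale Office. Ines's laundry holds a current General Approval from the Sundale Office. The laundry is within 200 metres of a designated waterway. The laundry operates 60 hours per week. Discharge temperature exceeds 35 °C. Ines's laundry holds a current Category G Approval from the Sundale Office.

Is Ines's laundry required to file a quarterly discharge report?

No — exception (d) applies; Ines's laundry is not required to file a quarterly discharge report.

Exception (a) is satisfied on its face — discharge occurs on no more than two days per week; the baseline figure is 386, under the 464 limit; a current Schedule 5 Registration is held. However, paragraphs (f)–(g) must be considered: (f) applies — a current Class D Clearance is held. (g) is not triggered (aggregate throughput is 4,940 units, not less than 4,480 units), so (f) stands. So (a) is unavailable.
Exception (b) requires that the coverage ratio is less than 50%; but the coverage ratio is 51%, not less than 50%, so (b) is unavailable.
Exception (c) fails — the facility's operating hours per week are 60, not less than 46.
Exception (d) is satisfied on its face — a current Category 4 Registration is held; a current Category G Approval is held. Applying paragraphs (j)–(o): (j) is triggered (the qualifying period is 130 days, less than the 135 days limit), but yields to (k): (k) operates — a current General Approval is held. (l) applies (the laundry is within 200 m of a designated waterway), but yields to (m): (m) operates against (l): a current Category B Approval is held. (n) would limit (m) — discharge temperature exceeds 35 °C — but (o) sets (n) aside: (o) applies — a current Standing Notice is held. (d) remains available.
Exception (e) does not apply: no General Permit is held.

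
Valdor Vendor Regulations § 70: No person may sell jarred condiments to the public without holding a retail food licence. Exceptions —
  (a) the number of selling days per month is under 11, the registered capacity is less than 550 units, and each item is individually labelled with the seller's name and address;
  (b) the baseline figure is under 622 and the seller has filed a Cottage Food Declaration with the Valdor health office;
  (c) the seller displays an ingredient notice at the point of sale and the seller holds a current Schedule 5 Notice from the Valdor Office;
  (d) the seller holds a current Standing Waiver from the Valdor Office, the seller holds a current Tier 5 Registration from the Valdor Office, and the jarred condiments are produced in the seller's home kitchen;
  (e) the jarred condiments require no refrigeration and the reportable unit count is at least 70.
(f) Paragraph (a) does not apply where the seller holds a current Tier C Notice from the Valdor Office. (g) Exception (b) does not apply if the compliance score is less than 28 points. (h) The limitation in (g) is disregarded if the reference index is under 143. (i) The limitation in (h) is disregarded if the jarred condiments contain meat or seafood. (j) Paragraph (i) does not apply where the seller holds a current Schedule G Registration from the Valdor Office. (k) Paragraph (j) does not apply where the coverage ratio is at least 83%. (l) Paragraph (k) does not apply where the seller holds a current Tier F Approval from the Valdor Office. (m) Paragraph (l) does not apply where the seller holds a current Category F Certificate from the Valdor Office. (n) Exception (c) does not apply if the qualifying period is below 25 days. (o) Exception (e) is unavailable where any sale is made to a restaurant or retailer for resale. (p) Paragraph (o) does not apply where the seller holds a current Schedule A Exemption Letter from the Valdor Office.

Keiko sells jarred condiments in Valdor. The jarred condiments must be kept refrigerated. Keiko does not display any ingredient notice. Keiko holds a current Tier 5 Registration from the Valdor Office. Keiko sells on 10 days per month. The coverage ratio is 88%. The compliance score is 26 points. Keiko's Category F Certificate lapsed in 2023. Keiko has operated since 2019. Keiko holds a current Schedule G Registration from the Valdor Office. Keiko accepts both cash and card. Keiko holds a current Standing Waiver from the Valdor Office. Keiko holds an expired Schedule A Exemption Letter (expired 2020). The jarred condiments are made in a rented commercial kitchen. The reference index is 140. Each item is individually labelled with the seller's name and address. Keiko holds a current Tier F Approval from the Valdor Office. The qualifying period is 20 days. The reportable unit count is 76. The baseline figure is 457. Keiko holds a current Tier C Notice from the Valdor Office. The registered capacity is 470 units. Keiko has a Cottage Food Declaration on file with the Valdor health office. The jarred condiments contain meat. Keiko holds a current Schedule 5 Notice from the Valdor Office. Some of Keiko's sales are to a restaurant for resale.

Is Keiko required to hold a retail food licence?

No — exception (b) applies; Keiko is not required to hold a retail food licence.

Exception (a): the number of selling days per month is 10, under the 11 limit; the registered capacity is 470 units, less than the 550 units limit; items are individually labelled — every condition holds. However, paragraph (f) must be considered: (f) operates against (a): a current Tier C Notice is held. (a) is therefore removed.
All of (b)'s requirements are met (the baseline figure is 457, under the 622 limit; a Cottage Food Declaration is on file). Under paragraphs (g)–(m): (g) is triggered (the compliance score is 26 points, less than the 28 points limit), but is itself disapplied by (h): (h) is engaged — the reference index is 140, under the 143 limit. (i) would limit (h) — the jarred condiments contain meat — but (j) sets (i) aside: (j) operates against (i): a current Schedule G Registration is held. (k) is engaged (the coverage ratio is 88%, meeting the 83% threshold), but is itself disapplied by (l): (l) operates against (k): a current Tier F Approval is held. (m), which would lift (l), is not triggered — the Category F Certificate is not current. Exception (b) stands.
Exception (c) requires that the seller displays an ingredient notice at the point of sale; but no ingredient notice is displayed, so (c) is unavailable.
Exception (d) does not apply: the jarred condiments are made in a commercial kitchen, not a home kitchen.
Exception (e) requires that the jarred condiments require no refrigeration; but the jarred condiments require refrigeration, so (e) is unavailable.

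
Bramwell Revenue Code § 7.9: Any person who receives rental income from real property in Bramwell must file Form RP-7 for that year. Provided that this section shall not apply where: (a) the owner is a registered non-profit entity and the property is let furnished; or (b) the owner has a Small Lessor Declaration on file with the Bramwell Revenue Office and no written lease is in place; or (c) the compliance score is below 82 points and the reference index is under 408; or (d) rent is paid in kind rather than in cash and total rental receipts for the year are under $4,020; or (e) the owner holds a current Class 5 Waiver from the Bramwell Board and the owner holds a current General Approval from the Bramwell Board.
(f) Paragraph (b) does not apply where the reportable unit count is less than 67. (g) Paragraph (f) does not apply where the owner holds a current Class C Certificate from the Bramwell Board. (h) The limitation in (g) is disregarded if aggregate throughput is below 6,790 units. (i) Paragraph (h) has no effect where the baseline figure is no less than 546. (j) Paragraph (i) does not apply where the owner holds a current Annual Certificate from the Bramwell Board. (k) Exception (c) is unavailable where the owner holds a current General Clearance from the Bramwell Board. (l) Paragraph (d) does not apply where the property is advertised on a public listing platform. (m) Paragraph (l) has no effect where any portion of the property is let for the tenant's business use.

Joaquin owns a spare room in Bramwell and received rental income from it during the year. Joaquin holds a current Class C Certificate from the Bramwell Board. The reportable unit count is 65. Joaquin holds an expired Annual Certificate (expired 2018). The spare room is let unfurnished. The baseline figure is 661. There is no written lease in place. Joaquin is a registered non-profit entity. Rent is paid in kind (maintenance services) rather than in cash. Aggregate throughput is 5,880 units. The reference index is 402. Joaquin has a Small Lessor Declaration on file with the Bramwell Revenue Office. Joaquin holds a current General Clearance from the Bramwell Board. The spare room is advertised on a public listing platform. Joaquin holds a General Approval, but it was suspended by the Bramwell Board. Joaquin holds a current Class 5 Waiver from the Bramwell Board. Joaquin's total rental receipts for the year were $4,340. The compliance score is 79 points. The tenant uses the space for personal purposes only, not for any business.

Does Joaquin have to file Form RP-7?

Exception (a) does not apply: the property is let unfurnished.
Exception (b) is satisfied on its face — a Small Lessor Declaration is on file; there is no written lease. As to paragraphs (f)–(j): (f) would limit (b) — the reportable unit count is 65, less than the 67 limit — but (g) sets (f) aside: (g) operates against (f): a current Class C Certificate is held. (h) would limit (g) — aggregate throughput is 5,880 units, below the 6,790 units limit — but (i) sets (h) aside: (i) operates against (h): the baseline figure is 661, meeting the 546 threshold. (j) does not operate here (there is no Annual Certificate in force), so (i) stands. (b) remains available.
Exception (c)'s conditions are all satisfied: the compliance score is 79 points, below the 82 points limit; the reference index is 402, under the 408 limit. But applying paragraph (k): (k) operates against (c): a current General Clearance is held. (c) is therefore removed.
Exception (d) fails — total rental receipts for the year are $4,340, not under $4,020.
Exception (e) requires that the owner holds a current General Approval from the Bramwell Board; but there is no General Approval in force, so (e) is unavailable.

No — exception (b) applies; Joaquin is not required to file Form RP-7.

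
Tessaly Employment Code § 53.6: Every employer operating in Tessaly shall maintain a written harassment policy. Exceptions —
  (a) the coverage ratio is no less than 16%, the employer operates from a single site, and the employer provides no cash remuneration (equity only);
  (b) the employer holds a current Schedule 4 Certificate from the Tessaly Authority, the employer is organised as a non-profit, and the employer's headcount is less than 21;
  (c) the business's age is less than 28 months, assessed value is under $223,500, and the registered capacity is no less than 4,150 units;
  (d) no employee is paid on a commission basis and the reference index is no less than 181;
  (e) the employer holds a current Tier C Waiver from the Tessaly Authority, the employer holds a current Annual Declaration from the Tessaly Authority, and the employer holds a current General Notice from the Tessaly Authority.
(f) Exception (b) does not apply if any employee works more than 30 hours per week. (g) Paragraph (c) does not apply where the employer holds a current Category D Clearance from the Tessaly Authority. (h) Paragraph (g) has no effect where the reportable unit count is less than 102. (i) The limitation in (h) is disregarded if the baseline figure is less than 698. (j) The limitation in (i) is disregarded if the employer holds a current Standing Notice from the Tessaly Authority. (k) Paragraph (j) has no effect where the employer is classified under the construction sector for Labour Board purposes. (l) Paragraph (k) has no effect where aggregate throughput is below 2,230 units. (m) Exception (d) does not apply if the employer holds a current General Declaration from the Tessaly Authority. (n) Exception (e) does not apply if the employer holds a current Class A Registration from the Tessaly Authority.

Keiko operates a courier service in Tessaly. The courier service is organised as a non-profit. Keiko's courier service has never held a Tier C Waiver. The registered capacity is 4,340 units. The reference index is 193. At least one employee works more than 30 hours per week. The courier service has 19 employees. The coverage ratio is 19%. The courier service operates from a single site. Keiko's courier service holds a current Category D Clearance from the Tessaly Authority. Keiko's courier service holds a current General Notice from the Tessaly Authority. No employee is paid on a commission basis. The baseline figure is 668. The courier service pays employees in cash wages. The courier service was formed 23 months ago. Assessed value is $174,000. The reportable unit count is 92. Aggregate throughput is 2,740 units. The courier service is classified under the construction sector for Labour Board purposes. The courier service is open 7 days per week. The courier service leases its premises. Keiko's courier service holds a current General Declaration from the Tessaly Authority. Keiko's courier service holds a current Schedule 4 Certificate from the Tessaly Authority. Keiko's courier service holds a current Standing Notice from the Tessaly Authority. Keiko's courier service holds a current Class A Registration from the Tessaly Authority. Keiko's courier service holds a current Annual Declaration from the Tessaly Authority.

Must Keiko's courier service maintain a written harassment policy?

Exception (a) does not apply: employees are paid cash wages.
All of (b)'s requirements are met (a current Schedule 4 Certificate is held; the employer is a non-profit; the employer's headcount is 19, less than the 21 limit). But: (f) is engaged — at least one employee exceeds 30 hours/week. So (b) is unavailable.
All of (c)'s requirements are met (the business's age is 23 months, less than the 28 months limit; assessed value is $174,000, under the $223,500 limit; the registered capacity is 4,340 units, meeting the 4,150 units threshold). However, paragraphs (g)–(l) must be considered: (g) operates against (c): a current Category D Clearance is held. (h) would limit (g) — the reportable unit count is 92, less than the 102 limit — but (i) sets (h) aside: (i) is triggered — the baseline figure is 668, less than the 698 limit. (j) is engaged (a current Standing Notice is held), but is displaced by (k): (k) operates against (j): the courier service is classified under the construction sector. (l) is inapplicable (aggregate throughput is 2,740 units, not below 2,230 units), so (k) stands. Exception (c) does not apply.
Exception (d)'s conditions are all satisfied: no employee is paid on commission; the reference index is 193, meeting the 181 threshold. But applying paragraph (m): (m) operates — a current General Declaration is held. Exception (d) does not apply.
Exception (e) does not apply: the Tier C Waiver is not current.
Every exception is unavailable, so the rule governs.

Yes — Keiko's courier service must maintain a written harassment policy.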